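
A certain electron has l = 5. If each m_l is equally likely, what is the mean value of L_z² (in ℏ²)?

⟨L_z²⟩ = 10 ℏ²

m_l runs from −5 to 5, i.e. {-5, -4, -3, -2, -1, 0, 1, 2, 3, 4, 5}.
⟨L_z²⟩ = ℏ²·l(l+1)/3 = 10ℏ².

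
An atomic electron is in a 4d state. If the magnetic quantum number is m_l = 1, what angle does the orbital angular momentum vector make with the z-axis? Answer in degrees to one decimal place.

For 4d, l = 2.
|L|² = l(l+1)ℏ² = 6ℏ², so |L| = √6 ℏ.
L_z = m_l ℏ = 1ℏ.
cos θ = L_z/|L| = 1/√6, so θ ≈ 65.9°.

θ ≈ 65.9°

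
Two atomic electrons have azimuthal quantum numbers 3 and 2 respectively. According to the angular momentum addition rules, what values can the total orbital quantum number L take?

L = 1, 2, 3, 4, 5

L runs from |3 − 2| = 1 to 3 + 2 = 5.
So L can be 1, 2, 3, 4, 5.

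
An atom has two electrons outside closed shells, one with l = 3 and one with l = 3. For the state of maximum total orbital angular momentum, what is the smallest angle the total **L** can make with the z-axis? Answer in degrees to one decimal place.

θ_min ≈ 22.2°

Angular momentum addition gives L = |l₁ − l₂|, …, l₁ + l₂.
L ∈ {0, 1, 2, 3, 4, 5, 6}.
The maximum is L = 6, with |L_tot| = ℏ√(6·7) = √42 ℏ.
The minimum angle with z is arccos(6/√42) ≈ 22.2°.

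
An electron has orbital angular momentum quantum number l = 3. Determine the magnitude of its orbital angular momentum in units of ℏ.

|L| = ℏ√(l(l+1)) = ℏ√(3·4) = 2√3 ℏ

|L| = 2√3 ℏ ≈ 3.464ℏ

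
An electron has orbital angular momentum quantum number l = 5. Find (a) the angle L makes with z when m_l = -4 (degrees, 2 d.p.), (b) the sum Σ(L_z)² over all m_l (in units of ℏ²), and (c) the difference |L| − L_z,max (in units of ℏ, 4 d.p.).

For m_l = -4: cos θ = -4/√30, θ ≈ 136.91°.
Σ m_l² = 110, so Σ(L_z)² = 110 ℏ².
|L| − L_z,max = (√30 − 5)ℏ ≈ 0.4772ℏ.

θ(m_l=-4) ≈ 136.91°; Σ(L_z)² = 110 ℏ²; |L|−L_z,max ≈ 0.4772ℏ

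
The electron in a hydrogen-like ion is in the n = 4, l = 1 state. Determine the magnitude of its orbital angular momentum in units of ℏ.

|L| = √2 ℏ ≈ 1.414ℏ

|L| = ℏ√(l(l+1)) = ℏ√(1·2) = √2 ℏ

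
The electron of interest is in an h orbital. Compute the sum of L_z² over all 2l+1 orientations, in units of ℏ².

For an h orbital, l = 5.
m_l ∈ {-5, -4, -3, -2, -1, 0, 1, 2, 3, 4, 5}.
Σ m_l² = l(l+1)(2l+1)/3 = 5·6·11/3 = 110.

Σ(L_z)² = 110 ℏ²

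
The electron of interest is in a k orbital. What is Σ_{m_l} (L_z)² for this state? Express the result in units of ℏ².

The letter k corresponds to l = 7.
The allowed m_l values are -7, -6, -5, -4, -3, -2, -1, 0, 1, 2, 3, 4, 5, 6, 7.
Σ m_l² = 2·(1 + 4 + 9 + 16 + 25 + 36 + 49) = 280.

Σ(L_z)² = 280 ℏ²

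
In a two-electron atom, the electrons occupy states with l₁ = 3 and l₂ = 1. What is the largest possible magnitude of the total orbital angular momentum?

|L_tot|_max = 2√5 ℏ ≈ 4.472ℏ

L runs from |3 − 1| = 2 to 3 + 1 = 4.
Allowed values: L = 2, 3, 4.
The largest magnitude corresponds to L = 4: |L_tot| = ℏ√(4·5) = 2√5 ℏ.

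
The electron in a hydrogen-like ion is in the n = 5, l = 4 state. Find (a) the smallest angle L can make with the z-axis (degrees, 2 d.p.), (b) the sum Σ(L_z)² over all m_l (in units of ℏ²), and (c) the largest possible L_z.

θ_min ≈ 26.57°; Σ(L_z)² = 60 ℏ²; L_z,max = 4ℏ

cos θ_min = 4/√20, so θ_min ≈ 26.57°.
Σ m_l² = 60, so Σ(L_z)² = 60 ℏ².
L_z,max = lℏ = 4ℏ.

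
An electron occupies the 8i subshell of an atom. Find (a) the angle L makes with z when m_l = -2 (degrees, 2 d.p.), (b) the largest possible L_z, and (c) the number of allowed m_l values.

θ(m_l=-2) ≈ 107.98°; L_z,max = 6ℏ; 13 values

The 8i subshell has l = 6.
For m_l = -2: cos θ = -2/√42, θ ≈ 107.98°.
L_z,max = lℏ = 6ℏ.
There are 2l+1 = 13 values of m_l.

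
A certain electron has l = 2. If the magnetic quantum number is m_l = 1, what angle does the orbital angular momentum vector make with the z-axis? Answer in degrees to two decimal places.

θ ≈ 65.91°

|L| = ℏ√(l(l+1)) = √6 ℏ.
L_z = m_l ℏ = 1ℏ.
cos θ = L_z/|L| = 1/√6, so θ ≈ 65.91°.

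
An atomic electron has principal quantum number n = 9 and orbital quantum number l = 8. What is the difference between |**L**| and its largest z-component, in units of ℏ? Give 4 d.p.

|L| = 6√2 ℏ ≈ 8.4853ℏ, while L_z,max = lℏ = 8ℏ.
The difference is (6√2 − 8)ℏ ≈ 0.4853ℏ.

|L| − L_z,max ≈ 0.4853ℏ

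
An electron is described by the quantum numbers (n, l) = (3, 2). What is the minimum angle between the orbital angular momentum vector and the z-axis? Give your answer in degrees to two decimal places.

θ_min ≈ 35.26°

|L| = √(l(l+1)) ℏ = √6 ℏ.
The smallest angle corresponds to the largest L_z, i.e. m_l = l = 2, giving L_z = 2ℏ.
cos θ_min = 2/√6, so θ_min ≈ 35.26°.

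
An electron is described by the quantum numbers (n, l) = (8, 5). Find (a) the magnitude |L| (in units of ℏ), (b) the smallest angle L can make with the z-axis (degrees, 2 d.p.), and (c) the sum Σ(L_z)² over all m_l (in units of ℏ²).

|L| = ℏ√(5·6) = √30 ℏ ≈ 5.477ℏ.
cos θ_min = 5/√30, so θ_min ≈ 24.09°.
Σ m_l² = 110, so Σ(L_z)² = 110 ℏ².

|L| = √30 ℏ ≈ 5.477ℏ; θ_min ≈ 24.09°; Σ(L_z)² = 110 ℏ²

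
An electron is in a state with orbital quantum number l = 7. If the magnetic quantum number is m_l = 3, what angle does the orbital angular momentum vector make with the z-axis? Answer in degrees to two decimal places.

θ ≈ 66.37°

|L|² = l(l+1)ℏ² = 56ℏ², so |L| = 2√14 ℏ.
L_z = m_l ℏ = 3ℏ.
cos θ = L_z/|L| = 3/√56, so θ ≈ 66.37°.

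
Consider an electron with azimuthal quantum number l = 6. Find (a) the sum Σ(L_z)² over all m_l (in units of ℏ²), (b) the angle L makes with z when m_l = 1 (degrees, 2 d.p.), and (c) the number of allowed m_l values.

Σ m_l² = 182, so Σ(L_z)² = 182 ℏ².
For m_l = 1: cos θ = 1/√42, θ ≈ 81.12°.
There are 2l+1 = 13 values of m_l.

Σ(L_z)² = 182 ℏ²; θ(m_l=1) ≈ 81.12°; 13 values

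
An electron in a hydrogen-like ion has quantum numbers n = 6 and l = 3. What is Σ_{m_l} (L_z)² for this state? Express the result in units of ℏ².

Σ(L_z)² = 28 ℏ²

m_l runs from −3 to 3, i.e. {-3, -2, -1, 0, 1, 2, 3}.
Σ m_l² = l(l+1)(2l+1)/3 = 3·4·7/3 = 28.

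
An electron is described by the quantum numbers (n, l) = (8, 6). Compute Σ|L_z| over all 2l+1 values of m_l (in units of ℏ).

Σ|L_z| = 42 ℏ

m_l runs from −6 to 6, i.e. {-6, -5, -4, -3, -2, -1, 0, 1, 2, 3, 4, 5, 6}.
Σ|m_l| = l(l+1) = 42.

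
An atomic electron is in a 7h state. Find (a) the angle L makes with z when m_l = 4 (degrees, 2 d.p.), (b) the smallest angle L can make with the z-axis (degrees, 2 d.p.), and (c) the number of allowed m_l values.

θ(m_l=4) ≈ 43.09°; θ_min ≈ 24.09°; 11 values

The 7h subshell has l = 5.
For m_l = 4: cos θ = 4/√30, θ ≈ 43.09°.
cos θ_min = 5/√30, so θ_min ≈ 24.09°.
There are 2l+1 = 11 values of m_l.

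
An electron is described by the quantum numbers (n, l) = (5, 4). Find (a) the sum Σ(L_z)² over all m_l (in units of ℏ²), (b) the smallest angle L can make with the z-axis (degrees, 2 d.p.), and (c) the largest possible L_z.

Σ m_l² = 60, so Σ(L_z)² = 60 ℏ².
cos θ_min = 4/√20, so θ_min ≈ 26.57°.
L_z,max = lℏ = 4ℏ.

Σ(L_z)² = 60 ℏ²; θ_min ≈ 26.57°; L_z,max = 4ℏ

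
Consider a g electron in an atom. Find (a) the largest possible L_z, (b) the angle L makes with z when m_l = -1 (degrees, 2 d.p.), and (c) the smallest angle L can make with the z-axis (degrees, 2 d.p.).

A g state has l = 4.
L_z,max = lℏ = 4ℏ.
For m_l = -1: cos θ = -1/√20, θ ≈ 102.92°.
cos θ_min = 4/√20, so θ_min ≈ 26.57°.

L_z,max = 4ℏ; θ(m_l=-1) ≈ 102.92°; θ_min ≈ 26.57°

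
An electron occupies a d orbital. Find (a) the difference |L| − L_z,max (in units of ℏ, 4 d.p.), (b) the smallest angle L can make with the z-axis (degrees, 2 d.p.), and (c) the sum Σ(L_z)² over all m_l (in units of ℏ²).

For a d orbital, l = 2.
|L| − L_z,max = (√6 − 2)ℏ ≈ 0.4495ℏ.
cos θ_min = 2/√6, so θ_min ≈ 35.26°.
Σ m_l² = 10, so Σ(L_z)² = 10 ℏ².

|L|−L_z,max ≈ 0.4495ℏ; θ_min ≈ 35.26°; Σ(L_z)² = 10 ℏ²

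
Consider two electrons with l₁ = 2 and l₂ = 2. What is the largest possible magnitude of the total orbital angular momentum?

|L_tot|_max = 2√5 ℏ ≈ 4.472ℏ

By the triangle rule, |l₁ − l₂| ≤ L ≤ l₁ + l₂.
L ∈ {0, 1, 2, 3, 4}.
The largest magnitude corresponds to L = 4: |L_tot| = ℏ√(4·5) = 2√5 ℏ.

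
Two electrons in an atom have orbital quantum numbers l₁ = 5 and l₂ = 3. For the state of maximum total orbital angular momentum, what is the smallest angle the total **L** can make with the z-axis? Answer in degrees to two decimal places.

The total orbital quantum number L ranges from |l₁ − l₂| to l₁ + l₂ in integer steps.
L ∈ {2, 3, 4, 5, 6, 7, 8}.
The maximum is L = 8, with |L_tot| = ℏ√(8·9) = 6√2 ℏ.
The minimum angle with z is arccos(8/√72) ≈ 19.47°.

θ_min ≈ 19.47°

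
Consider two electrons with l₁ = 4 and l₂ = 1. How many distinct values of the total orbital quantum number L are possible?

3

By the triangle rule, |l₁ − l₂| ≤ L ≤ l₁ + l₂.
L ∈ {3, 4, 5}.
That is 3 values.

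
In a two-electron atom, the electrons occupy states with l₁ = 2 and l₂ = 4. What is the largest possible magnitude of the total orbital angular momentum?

|L_tot|_max = √42 ℏ ≈ 6.481ℏ

By the triangle rule, |l₁ − l₂| ≤ L ≤ l₁ + l₂.
Allowed values: L = 2, 3, 4, 5, 6.
The largest magnitude corresponds to L = 6: |L_tot| = ℏ√(6·7) = √42 ℏ.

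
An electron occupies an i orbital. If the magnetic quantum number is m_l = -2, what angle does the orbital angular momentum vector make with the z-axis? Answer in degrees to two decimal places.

θ ≈ 107.98°

An i state has l = 6.
|L| = √(l(l+1)) ℏ = √42 ℏ.
L_z = m_l ℏ = −2ℏ.
cos θ = L_z/|L| = -2/√42, so θ ≈ 107.98°.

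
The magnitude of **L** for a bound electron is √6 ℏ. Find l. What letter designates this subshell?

l = 2 (d orbital)

|L| = ℏ√(l(l+1)), so l(l+1) = 6.
Solving: l = 2.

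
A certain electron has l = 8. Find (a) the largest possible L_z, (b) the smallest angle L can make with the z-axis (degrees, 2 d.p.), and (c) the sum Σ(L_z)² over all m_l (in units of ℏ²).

L_z,max = 8ℏ; θ_min ≈ 19.47°; Σ(L_z)² = 408 ℏ²

L_z,max = lℏ = 8ℏ.
cos θ_min = 8/√72, so θ_min ≈ 19.47°.
Σ m_l² = 408, so Σ(L_z)² = 408 ℏ².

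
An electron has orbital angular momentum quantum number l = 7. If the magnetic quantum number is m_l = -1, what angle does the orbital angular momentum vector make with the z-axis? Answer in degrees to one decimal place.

θ ≈ 97.7°

|L|² = l(l+1)ℏ² = 56ℏ², so |L| = 2√14 ℏ.
L_z = m_l ℏ = −1ℏ.
cos θ = L_z/|L| = -1/√56, so θ ≈ 97.7°.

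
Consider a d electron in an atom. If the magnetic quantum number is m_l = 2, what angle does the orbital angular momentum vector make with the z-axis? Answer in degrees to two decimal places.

θ ≈ 35.26°

The letter d corresponds to l = 2.
|L|² = l(l+1)ℏ² = 6ℏ², so |L| = √6 ℏ.
L_z = m_l ℏ = 2ℏ.
cos θ = L_z/|L| = 2/√6, so θ ≈ 35.26°.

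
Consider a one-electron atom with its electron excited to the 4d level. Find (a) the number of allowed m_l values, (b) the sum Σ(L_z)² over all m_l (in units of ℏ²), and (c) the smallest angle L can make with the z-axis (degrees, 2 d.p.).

5 values; Σ(L_z)² = 10 ℏ²; θ_min ≈ 35.26°

The 4d level has l = 2.
There are 2l+1 = 5 values of m_l.
Σ m_l² = 10, so Σ(L_z)² = 10 ℏ².
cos θ_min = 2/√6, so θ_min ≈ 35.26°.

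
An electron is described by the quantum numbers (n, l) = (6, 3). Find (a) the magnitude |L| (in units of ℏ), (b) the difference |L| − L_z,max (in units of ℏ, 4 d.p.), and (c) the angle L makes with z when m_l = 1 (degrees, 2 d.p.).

|L| = 2√3 ℏ ≈ 3.464ℏ; |L|−L_z,max ≈ 0.4641ℏ; θ(m_l=1) ≈ 73.22°

|L| = ℏ√(3·4) = 2√3 ℏ ≈ 3.464ℏ.
|L| − L_z,max = (2√3 − 3)ℏ ≈ 0.4641ℏ.
For m_l = 1: cos θ = 1/√12, θ ≈ 73.22°.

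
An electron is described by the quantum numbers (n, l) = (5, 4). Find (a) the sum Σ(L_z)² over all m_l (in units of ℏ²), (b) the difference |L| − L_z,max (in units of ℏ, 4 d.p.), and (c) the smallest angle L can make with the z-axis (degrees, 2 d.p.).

Σ m_l² = 60, so Σ(L_z)² = 60 ℏ².
|L| − L_z,max = (2√5 − 4)ℏ ≈ 0.4721ℏ.
cos θ_min = 4/√20, so θ_min ≈ 26.57°.

Σ(L_z)² = 60 ℏ²; |L|−L_z,max ≈ 0.4721ℏ; θ_min ≈ 26.57°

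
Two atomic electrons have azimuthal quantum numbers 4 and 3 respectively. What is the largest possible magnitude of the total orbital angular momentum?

The total orbital quantum number L ranges from |l₁ − l₂| to l₁ + l₂ in integer steps.
L ∈ {1, 2, 3, 4, 5, 6, 7}.
The largest magnitude corresponds to L = 7: |L_tot| = ℏ√(7·8) = 2√14 ℏ.

|L_tot|_max = 2√14 ℏ ≈ 7.483ℏ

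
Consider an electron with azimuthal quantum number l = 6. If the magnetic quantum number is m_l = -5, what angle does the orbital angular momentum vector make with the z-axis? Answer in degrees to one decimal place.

θ ≈ 140.5°

|L|² = l(l+1)ℏ² = 42ℏ², so |L| = √42 ℏ.
L_z = m_l ℏ = −5ℏ.
cos θ = L_z/|L| = -5/√42, so θ ≈ 140.5°.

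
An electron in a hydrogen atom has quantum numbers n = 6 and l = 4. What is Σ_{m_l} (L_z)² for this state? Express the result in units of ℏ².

Σ(L_z)² = 60 ℏ²

The allowed m_l values are -4, -3, -2, -1, 0, 1, 2, 3, 4.
Summing m² from −4 to 4: Σ m_l² = 60.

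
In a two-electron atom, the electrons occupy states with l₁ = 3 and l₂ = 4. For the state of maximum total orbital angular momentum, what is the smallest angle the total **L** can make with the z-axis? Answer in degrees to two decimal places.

By the triangle rule, |l₁ − l₂| ≤ L ≤ l₁ + l₂.
Allowed values: L = 1, 2, 3, 4, 5, 6, 7.
The maximum is L = 7, with |L_tot| = ℏ√(7·8) = 2√14 ℏ.
The minimum angle with z is arccos(7/√56) ≈ 20.70°.

θ_min ≈ 20.70°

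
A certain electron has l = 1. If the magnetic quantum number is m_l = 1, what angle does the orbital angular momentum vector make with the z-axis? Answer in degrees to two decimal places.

θ ≈ 45.00°

|L| = ℏ√(l(l+1)) = √2 ℏ.
L_z = m_l ℏ = 1ℏ.
cos θ = L_z/|L| = 1/√2, so θ ≈ 45.00°.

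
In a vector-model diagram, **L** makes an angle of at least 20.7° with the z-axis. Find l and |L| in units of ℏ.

cos θ_min = l/√(l(l+1)) = √(l/(l+1)), so l/(l+1) = cos²(20.7°) = 0.8751.
Solving: l = 7.
Then |L| = ℏ√(7·8) = 2√14 ℏ.

l = 7, |L| = 2√14 ℏ ≈ 7.483ℏ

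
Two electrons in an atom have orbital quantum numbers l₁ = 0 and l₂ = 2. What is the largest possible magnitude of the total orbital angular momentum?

|L_tot|_max = √6 ℏ ≈ 2.449ℏ

By the triangle rule, |l₁ − l₂| ≤ L ≤ l₁ + l₂.
L ∈ {2}.
The largest magnitude corresponds to L = 2: |L_tot| = ℏ√(2·3) = √6 ℏ.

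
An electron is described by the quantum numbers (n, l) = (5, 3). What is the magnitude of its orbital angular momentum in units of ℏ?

|L| = 2√3 ℏ ≈ 3.464ℏ

|L| = ℏ√(l(l+1)) = ℏ√(3·4) = 2√3 ℏ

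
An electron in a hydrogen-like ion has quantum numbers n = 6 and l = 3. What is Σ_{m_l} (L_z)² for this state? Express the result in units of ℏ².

Σ(L_z)² = 28 ℏ²

The allowed m_l values are -3, -2, -1, 0, 1, 2, 3.
Σ m_l² = l(l+1)(2l+1)/3 = 3·4·7/3 = 28.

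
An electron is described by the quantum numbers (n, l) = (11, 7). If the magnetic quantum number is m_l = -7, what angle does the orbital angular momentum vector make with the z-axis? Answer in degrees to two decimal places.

θ ≈ 159.30°

|L| = ℏ√(l(l+1)) = 2√14 ℏ.
L_z = m_l ℏ = −7ℏ.
cos θ = L_z/|L| = -7/√56, so θ ≈ 159.30°.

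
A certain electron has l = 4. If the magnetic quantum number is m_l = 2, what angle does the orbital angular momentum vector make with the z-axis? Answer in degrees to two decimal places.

|L| = ℏ√(l(l+1)) = 2√5 ℏ.
L_z = m_l ℏ = 2ℏ.
cos θ = L_z/|L| = 2/√20, so θ ≈ 63.43°.

θ ≈ 63.43°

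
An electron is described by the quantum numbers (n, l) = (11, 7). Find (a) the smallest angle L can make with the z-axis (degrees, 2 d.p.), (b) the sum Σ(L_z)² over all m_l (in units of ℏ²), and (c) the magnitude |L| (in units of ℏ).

θ_min ≈ 20.70°; Σ(L_z)² = 280 ℏ²; |L| = 2√14 ℏ ≈ 7.483ℏ

cos θ_min = 7/√56, so θ_min ≈ 20.70°.
Σ m_l² = 280, so Σ(L_z)² = 280 ℏ².
|L| = ℏ√(7·8) = 2√14 ℏ ≈ 7.483ℏ.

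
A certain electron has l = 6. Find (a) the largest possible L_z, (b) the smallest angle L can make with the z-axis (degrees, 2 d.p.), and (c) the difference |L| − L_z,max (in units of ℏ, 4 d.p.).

L_z,max = lℏ = 6ℏ.
cos θ_min = 6/√42, so θ_min ≈ 22.21°.
|L| − L_z,max = (√42 − 6)ℏ ≈ 0.4807ℏ.

L_z,max = 6ℏ; θ_min ≈ 22.21°; |L|−L_z,max ≈ 0.4807ℏ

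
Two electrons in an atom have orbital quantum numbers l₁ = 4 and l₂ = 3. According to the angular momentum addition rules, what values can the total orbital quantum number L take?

Angular momentum addition gives L = |l₁ − l₂|, …, l₁ + l₂.
L ∈ {1, 2, 3, 4, 5, 6, 7}.

L = 1, 2, 3, 4, 5, 6, 7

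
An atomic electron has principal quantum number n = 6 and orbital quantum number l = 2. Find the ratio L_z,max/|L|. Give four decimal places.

L_z,max/|L| = 0.8165

|L| = √6 ℏ ≈ 2.4495ℏ, while L_z,max = lℏ = 2ℏ.
L_z,max/|L| = 2/√6 = 0.8165.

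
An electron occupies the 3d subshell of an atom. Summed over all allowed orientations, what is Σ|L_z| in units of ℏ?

The 3d subshell has l = 2.
m_l ∈ {-2, -1, 0, 1, 2}.
Σ|m_l| = 2·2(2+1)/2 = 6.

Σ|L_z| = 6 ℏ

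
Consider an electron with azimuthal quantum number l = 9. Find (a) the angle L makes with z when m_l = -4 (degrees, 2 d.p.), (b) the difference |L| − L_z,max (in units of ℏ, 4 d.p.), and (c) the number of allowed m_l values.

For m_l = -4: cos θ = -4/√90, θ ≈ 114.94°.
|L| − L_z,max = (3√10 − 9)ℏ ≈ 0.4868ℏ.
There are 2l+1 = 19 values of m_l.

θ(m_l=-4) ≈ 114.94°; |L|−L_z,max ≈ 0.4868ℏ; 19 values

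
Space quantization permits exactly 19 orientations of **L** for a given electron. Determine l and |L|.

l = 9, |L| = 3√10 ℏ ≈ 9.487ℏ

2l + 1 = 19 ⇒ l = 9.
|L| = ℏ√(l(l+1)) = ℏ√(9·10) = 3√10 ℏ.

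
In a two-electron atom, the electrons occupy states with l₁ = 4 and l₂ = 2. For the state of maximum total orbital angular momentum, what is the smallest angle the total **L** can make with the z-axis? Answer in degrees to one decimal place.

θ_min ≈ 22.2°

The total orbital quantum number L ranges from |l₁ − l₂| to l₁ + l₂ in integer steps.
Allowed values: L = 2, 3, 4, 5, 6.
The maximum is L = 6, with |L_tot| = ℏ√(6·7) = √42 ℏ.
The minimum angle with z is arccos(6/√42) ≈ 22.2°.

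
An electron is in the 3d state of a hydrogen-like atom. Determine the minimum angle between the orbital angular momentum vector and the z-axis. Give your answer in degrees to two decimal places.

The 3d subshell has l = 2.
|L| = √(l(l+1)) ℏ = √6 ℏ.
The smallest angle corresponds to the largest L_z, i.e. m_l = l = 2, giving L_z = 2ℏ.
cos θ_min = 2/√6, so θ_min ≈ 35.26°.

θ_min ≈ 35.26°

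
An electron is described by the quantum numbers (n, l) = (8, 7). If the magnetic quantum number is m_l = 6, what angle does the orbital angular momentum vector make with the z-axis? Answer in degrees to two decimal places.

|L| = ℏ√(l(l+1)) = 2√14 ℏ.
L_z = m_l ℏ = 6ℏ.
cos θ = L_z/|L| = 6/√56, so θ ≈ 36.70°.

θ ≈ 36.70°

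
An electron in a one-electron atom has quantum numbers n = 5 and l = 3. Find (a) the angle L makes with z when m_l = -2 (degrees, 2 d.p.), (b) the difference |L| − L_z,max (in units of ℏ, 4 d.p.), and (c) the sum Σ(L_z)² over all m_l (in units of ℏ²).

For m_l = -2: cos θ = -2/√12, θ ≈ 125.26°.
|L| − L_z,max = (2√3 − 3)ℏ ≈ 0.4641ℏ.
Σ m_l² = 28, so Σ(L_z)² = 28 ℏ².

θ(m_l=-2) ≈ 125.26°; |L|−L_z,max ≈ 0.4641ℏ; Σ(L_z)² = 28 ℏ²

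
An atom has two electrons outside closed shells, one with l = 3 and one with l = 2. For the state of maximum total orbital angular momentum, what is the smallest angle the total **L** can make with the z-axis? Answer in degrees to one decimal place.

By the triangle rule, |l₁ − l₂| ≤ L ≤ l₁ + l₂.
Allowed values: L = 1, 2, 3, 4, 5.
The maximum is L = 5, with |L_tot| = ℏ√(5·6) = √30 ℏ.
The minimum angle with z is arccos(5/√30) ≈ 24.1°.

θ_min ≈ 24.1°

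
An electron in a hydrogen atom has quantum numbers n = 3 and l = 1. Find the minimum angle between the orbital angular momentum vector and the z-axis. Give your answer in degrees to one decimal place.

θ_min ≈ 45.0°

|L|² = l(l+1)ℏ² = 2ℏ², so |L| = √2 ℏ.
The smallest angle corresponds to the largest L_z, i.e. m_l = l = 1, giving L_z = 1ℏ.
cos θ_min = 1/√2, so θ_min ≈ 45.0°.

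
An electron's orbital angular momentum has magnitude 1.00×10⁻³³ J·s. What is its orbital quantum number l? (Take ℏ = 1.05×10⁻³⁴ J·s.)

l = 9

|L|/ℏ = (1.00×10⁻³³)/(1.05×10⁻³⁴) ≈ 9.524.
Set l(l+1) = 90.70; the integer solution is l = 9.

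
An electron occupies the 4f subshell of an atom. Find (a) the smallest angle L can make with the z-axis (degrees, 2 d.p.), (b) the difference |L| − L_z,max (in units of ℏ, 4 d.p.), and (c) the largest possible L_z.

θ_min ≈ 30.00°; |L|−L_z,max ≈ 0.4641ℏ; L_z,max = 3ℏ

The 4f subshell has l = 3.
cos θ_min = 3/√12, so θ_min ≈ 30.00°.
|L| − L_z,max = (2√3 − 3)ℏ ≈ 0.4641ℏ.
L_z,max = lℏ = 3ℏ.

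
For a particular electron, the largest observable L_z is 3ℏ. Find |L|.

The maximum L_z equals lℏ, giving l = 3.
Then |L| = ℏ√(3·4) = 2√3 ℏ.

|L| = 2√3 ℏ ≈ 3.464ℏ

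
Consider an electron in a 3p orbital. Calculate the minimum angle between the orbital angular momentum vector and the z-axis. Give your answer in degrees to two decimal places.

The 3p subshell has l = 1.
|L| = √(l(l+1)) ℏ = √2 ℏ.
The smallest angle corresponds to the largest L_z, i.e. m_l = l = 1, giving L_z = 1ℏ.
cos θ_min = 1/√2, so θ_min ≈ 45.00°.

θ_min ≈ 45.00°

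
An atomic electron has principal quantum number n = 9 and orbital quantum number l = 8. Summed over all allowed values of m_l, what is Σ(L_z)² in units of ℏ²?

Σ(L_z)² = 408 ℏ²

m_l ∈ {-8, -7, -6, -5, -4, -3, -2, -1, 0, 1, 2, 3, 4, 5, 6, 7, 8}.
Σ m_l² = 2·(1 + 4 + 9 + 16 + 25 + 36 + 49 + 64) = 408.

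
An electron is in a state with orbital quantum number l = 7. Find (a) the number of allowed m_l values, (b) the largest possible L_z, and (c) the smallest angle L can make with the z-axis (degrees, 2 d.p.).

There are 2l+1 = 15 values of m_l.
L_z,max = lℏ = 7ℏ.
cos θ_min = 7/√56, so θ_min ≈ 20.70°.

15 values; L_z,max = 7ℏ; θ_min ≈ 20.70°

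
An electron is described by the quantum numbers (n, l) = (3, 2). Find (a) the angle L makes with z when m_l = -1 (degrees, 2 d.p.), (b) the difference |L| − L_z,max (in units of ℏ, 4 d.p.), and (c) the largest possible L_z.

For m_l = -1: cos θ = -1/√6, θ ≈ 114.09°.
|L| − L_z,max = (√6 − 2)ℏ ≈ 0.4495ℏ.
L_z,max = lℏ = 2ℏ.

θ(m_l=-1) ≈ 114.09°; |L|−L_z,max ≈ 0.4495ℏ; L_z,max = 2ℏ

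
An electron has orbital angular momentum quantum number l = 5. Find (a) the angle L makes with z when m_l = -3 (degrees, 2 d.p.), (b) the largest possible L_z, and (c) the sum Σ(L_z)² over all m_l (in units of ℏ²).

For m_l = -3: cos θ = -3/√30, θ ≈ 123.21°.
L_z,max = lℏ = 5ℏ.
Σ m_l² = 110, so Σ(L_z)² = 110 ℏ².

θ(m_l=-3) ≈ 123.21°; L_z,max = 5ℏ; Σ(L_z)² = 110 ℏ²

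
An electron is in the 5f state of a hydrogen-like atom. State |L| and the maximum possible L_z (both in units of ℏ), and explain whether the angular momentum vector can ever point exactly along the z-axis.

5f means n = 5, l = 3.
|L| = 2√3 ℏ ≈ 3.4641ℏ, while L_z,max = lℏ = 3ℏ.
Since |L| > L_z,max, the vector can never point exactly along z; the closest it comes is θ_min = arccos(3/√12) ≈ 30.0°.

No: L_z,max = 3ℏ < |L| = 2√3 ℏ ≈ 3.464ℏ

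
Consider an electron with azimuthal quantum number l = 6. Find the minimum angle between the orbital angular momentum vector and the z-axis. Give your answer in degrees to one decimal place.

θ_min ≈ 22.2°

|L|² = l(l+1)ℏ² = 42ℏ², so |L| = √42 ℏ.
The smallest angle corresponds to the largest L_z, i.e. m_l = l = 6, giving L_z = 6ℏ.
cos θ_min = 6/√42, so θ_min ≈ 22.2°.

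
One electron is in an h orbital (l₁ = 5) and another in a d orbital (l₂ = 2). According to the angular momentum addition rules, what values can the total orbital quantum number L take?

By the triangle rule, |l₁ − l₂| ≤ L ≤ l₁ + l₂.
So L can be 3, 4, 5, 6, 7.

L = 3, 4, 5, 6, 7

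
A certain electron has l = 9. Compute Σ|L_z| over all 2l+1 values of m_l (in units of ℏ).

The allowed m_l values are -9, -8, -7, -6, -5, -4, -3, -2, -1, 0, 1, 2, 3, 4, 5, 6, 7, 8, 9.
Σ|m_l| = 2(1+2+…+9) = 90.

Σ|L_z| = 90 ℏ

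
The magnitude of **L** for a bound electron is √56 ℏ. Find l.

(|L|/ℏ)² = l(l+1) = 56.
The positive root is l = 7.

l = 7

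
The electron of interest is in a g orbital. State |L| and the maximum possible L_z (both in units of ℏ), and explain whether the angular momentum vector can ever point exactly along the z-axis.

A g state has l = 4.
|L| = 2√5 ℏ ≈ 4.4721ℏ, while L_z,max = lℏ = 4ℏ.
Since |L| > L_z,max, the vector can never point exactly along z; the closest it comes is θ_min = arccos(4/√20) ≈ 26.6°.

No: L_z,max = 4ℏ < |L| = 2√5 ℏ ≈ 4.472ℏ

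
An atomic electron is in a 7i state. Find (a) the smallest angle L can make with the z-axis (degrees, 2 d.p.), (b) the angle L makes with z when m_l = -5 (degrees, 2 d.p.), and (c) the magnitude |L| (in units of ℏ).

θ_min ≈ 22.21°; θ(m_l=-5) ≈ 140.49°; |L| = √42 ℏ ≈ 6.481ℏ

The 7i subshell has l = 6.
cos θ_min = 6/√42, so θ_min ≈ 22.21°.
For m_l = -5: cos θ = -5/√42, θ ≈ 140.49°.
|L| = ℏ√(6·7) = √42 ℏ ≈ 6.481ℏ.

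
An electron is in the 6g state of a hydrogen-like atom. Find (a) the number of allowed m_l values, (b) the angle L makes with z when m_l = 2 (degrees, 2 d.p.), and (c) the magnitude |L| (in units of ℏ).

9 values; θ(m_l=2) ≈ 63.43°; |L| = 2√5 ℏ ≈ 4.472ℏ

For 6g, l = 4.
There are 2l+1 = 9 values of m_l.
For m_l = 2: cos θ = 2/√20, θ ≈ 63.43°.
|L| = ℏ√(4·5) = 2√5 ℏ ≈ 4.472ℏ.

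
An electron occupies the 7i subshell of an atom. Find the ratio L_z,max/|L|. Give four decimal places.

L_z,max/|L| = 0.9258

For 7i, l = 6.
|L| = √42 ℏ ≈ 6.4807ℏ, while L_z,max = lℏ = 6ℏ.
L_z,max/|L| = 6/√42 = 0.9258.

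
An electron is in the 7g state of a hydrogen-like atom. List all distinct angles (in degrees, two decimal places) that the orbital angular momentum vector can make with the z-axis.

7g means n = 7, l = 4.
|L|² = l(l+1)ℏ² = 20ℏ², so |L| = 2√5 ℏ.
cos θ = m_l/√20 for each m_l ∈ {-4, -3, -2, -1, 0, 1, 2, 3, 4}.

θ ∈ {26.57°, 47.87°, 63.43°, 77.08°, 90.00°, 102.92°, 116.57°, 132.13°, 153.43°}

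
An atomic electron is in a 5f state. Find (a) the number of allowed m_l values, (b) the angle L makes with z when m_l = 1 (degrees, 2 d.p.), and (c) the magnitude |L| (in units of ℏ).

7 values; θ(m_l=1) ≈ 73.22°; |L| = 2√3 ℏ ≈ 3.464ℏ

The 5f subshell has l = 3.
There are 2l+1 = 7 values of m_l.
For m_l = 1: cos θ = 1/√12, θ ≈ 73.22°.
|L| = ℏ√(3·4) = 2√3 ℏ ≈ 3.464ℏ.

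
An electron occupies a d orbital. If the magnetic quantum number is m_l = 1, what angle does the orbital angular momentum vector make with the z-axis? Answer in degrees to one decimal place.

θ ≈ 65.9°

For a d orbital, l = 2.
|L| = √(l(l+1)) ℏ = √6 ℏ.
L_z = m_l ℏ = 1ℏ.
cos θ = L_z/|L| = 1/√6, so θ ≈ 65.9°.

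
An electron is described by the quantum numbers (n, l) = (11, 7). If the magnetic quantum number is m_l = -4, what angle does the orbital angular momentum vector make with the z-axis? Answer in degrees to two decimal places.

θ ≈ 122.31°

|L| = √(l(l+1)) ℏ = 2√14 ℏ.
L_z = m_l ℏ = −4ℏ.
cos θ = L_z/|L| = -4/√56, so θ ≈ 122.31°.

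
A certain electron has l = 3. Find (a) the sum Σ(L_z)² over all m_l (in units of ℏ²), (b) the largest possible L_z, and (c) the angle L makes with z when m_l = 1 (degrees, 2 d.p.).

Σ m_l² = 28, so Σ(L_z)² = 28 ℏ².
L_z,max = lℏ = 3ℏ.
For m_l = 1: cos θ = 1/√12, θ ≈ 73.22°.

Σ(L_z)² = 28 ℏ²; L_z,max = 3ℏ; θ(m_l=1) ≈ 73.22°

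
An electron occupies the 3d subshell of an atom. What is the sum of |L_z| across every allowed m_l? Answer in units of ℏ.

Σ|L_z| = 6 ℏ

For 3d, l = 2.
m_l ∈ {-2, -1, 0, 1, 2}.
Σ|m_l| = 2(1+2+…+2) = 6.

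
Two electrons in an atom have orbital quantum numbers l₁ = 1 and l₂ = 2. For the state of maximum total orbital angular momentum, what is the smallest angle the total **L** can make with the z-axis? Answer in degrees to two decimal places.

θ_min ≈ 30.00°

L runs from |1 − 2| = 1 to 1 + 2 = 3.
Allowed values: L = 1, 2, 3.
The maximum is L = 3, with |L_tot| = ℏ√(3·4) = 2√3 ℏ.
The minimum angle with z is arccos(3/√12) ≈ 30.00°.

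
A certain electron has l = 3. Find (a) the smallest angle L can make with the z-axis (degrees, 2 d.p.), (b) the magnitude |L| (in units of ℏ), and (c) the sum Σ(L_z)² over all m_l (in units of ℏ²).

cos θ_min = 3/√12, so θ_min ≈ 30.00°.
|L| = ℏ√(3·4) = 2√3 ℏ ≈ 3.464ℏ.
Σ m_l² = 28, so Σ(L_z)² = 28 ℏ².

θ_min ≈ 30.00°; |L| = 2√3 ℏ ≈ 3.464ℏ; Σ(L_z)² = 28 ℏ²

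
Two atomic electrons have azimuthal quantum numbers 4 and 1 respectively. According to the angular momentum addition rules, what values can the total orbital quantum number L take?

L = 3, 4, 5

By the triangle rule, |l₁ − l₂| ≤ L ≤ l₁ + l₂.
So L can be 3, 4, 5.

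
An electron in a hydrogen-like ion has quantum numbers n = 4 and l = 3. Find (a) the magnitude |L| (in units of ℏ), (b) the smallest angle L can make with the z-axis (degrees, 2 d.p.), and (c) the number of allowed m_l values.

|L| = 2√3 ℏ ≈ 3.464ℏ; θ_min ≈ 30.00°; 7 values

|L| = ℏ√(3·4) = 2√3 ℏ ≈ 3.464ℏ.
cos θ_min = 3/√12, so θ_min ≈ 30.00°.
There are 2l+1 = 7 values of m_l.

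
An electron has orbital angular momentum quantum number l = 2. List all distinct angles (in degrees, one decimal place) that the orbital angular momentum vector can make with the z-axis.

θ ∈ {35.3°, 65.9°, 90.0°, 114.1°, 144.7°}

|L|² = l(l+1)ℏ² = 6ℏ², so |L| = √6 ℏ.
cos θ = m_l/√6 for each m_l ∈ {-2, -1, 0, 1, 2}.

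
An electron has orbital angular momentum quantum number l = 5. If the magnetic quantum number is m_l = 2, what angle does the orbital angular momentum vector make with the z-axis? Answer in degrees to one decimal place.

θ ≈ 68.6°

|L| = √(l(l+1)) ℏ = √30 ℏ.
L_z = m_l ℏ = 2ℏ.
cos θ = L_z/|L| = 2/√30, so θ ≈ 68.6°.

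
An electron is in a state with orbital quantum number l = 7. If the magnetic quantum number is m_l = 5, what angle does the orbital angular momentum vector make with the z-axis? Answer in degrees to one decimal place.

θ ≈ 48.1°

|L|² = l(l+1)ℏ² = 56ℏ², so |L| = 2√14 ℏ.
L_z = m_l ℏ = 5ℏ.
cos θ = L_z/|L| = 5/√56, so θ ≈ 48.1°.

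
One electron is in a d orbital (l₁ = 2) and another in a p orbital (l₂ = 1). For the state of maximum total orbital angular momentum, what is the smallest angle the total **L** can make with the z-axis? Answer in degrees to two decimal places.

The total orbital quantum number L ranges from |l₁ − l₂| to l₁ + l₂ in integer steps.
Allowed values: L = 1, 2, 3.
The maximum is L = 3, with |L_tot| = ℏ√(3·4) = 2√3 ℏ.
The minimum angle with z is arccos(3/√12) ≈ 30.00°.

θ_min ≈ 30.00°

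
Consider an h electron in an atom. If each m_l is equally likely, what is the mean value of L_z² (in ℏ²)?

For an h orbital, l = 5.
m_l ∈ {-5, -4, -3, -2, -1, 0, 1, 2, 3, 4, 5}.
⟨L_z²⟩ = ℏ²·l(l+1)/3 = 10ℏ².

⟨L_z²⟩ = 10 ℏ²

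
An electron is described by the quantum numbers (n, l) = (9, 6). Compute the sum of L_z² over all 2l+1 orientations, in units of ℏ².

Σ(L_z)² = 182 ℏ²

m_l ∈ {-6, -5, -4, -3, -2, -1, 0, 1, 2, 3, 4, 5, 6}.
Σ m_l² = 2·(1 + 4 + 9 + 16 + 25 + 36) = 182.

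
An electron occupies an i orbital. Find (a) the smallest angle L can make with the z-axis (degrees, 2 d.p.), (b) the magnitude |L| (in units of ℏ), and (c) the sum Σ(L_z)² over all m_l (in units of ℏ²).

The letter i corresponds to l = 6.
cos θ_min = 6/√42, so θ_min ≈ 22.21°.
|L| = ℏ√(6·7) = √42 ℏ ≈ 6.481ℏ.
Σ m_l² = 182, so Σ(L_z)² = 182 ℏ².

θ_min ≈ 22.21°; |L| = √42 ℏ ≈ 6.481ℏ; Σ(L_z)² = 182 ℏ²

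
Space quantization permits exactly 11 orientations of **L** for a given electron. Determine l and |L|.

11 = 2l + 1, so l = (11−1)/2 = 5.
Then |L| = √(l(l+1)) ℏ = √30 ℏ.

l = 5, |L| = √30 ℏ ≈ 5.477ℏ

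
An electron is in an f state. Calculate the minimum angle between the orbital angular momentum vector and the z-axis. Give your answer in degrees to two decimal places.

θ_min ≈ 30.00°

An f state has l = 3.
|L| = √(l(l+1)) ℏ = 2√3 ℏ.
The smallest angle corresponds to the largest L_z, i.e. m_l = l = 3, giving L_z = 3ℏ.
cos θ_min = 3/√12, so θ_min ≈ 30.00°.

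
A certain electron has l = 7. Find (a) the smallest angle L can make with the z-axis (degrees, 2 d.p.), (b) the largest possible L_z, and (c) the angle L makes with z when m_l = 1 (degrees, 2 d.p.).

θ_min ≈ 20.70°; L_z,max = 7ℏ; θ(m_l=1) ≈ 82.32°

cos θ_min = 7/√56, so θ_min ≈ 20.70°.
L_z,max = lℏ = 7ℏ.
For m_l = 1: cos θ = 1/√56, θ ≈ 82.32°.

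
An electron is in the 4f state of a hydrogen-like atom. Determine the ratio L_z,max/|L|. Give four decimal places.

The 4f subshell has l = 3.
|L| = 2√3 ℏ ≈ 3.4641ℏ, while L_z,max = lℏ = 3ℏ.
L_z,max/|L| = 3/√12 = 0.8660.

L_z,max/|L| = 0.8660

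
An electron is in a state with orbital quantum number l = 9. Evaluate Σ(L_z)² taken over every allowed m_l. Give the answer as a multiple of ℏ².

Σ(L_z)² = 570 ℏ²

m_l runs from −9 to 9, i.e. {-9, -8, -7, -6, -5, -4, -3, -2, -1, 0, 1, 2, 3, 4, 5, 6, 7, 8, 9}.
Summing m² from −9 to 9: Σ m_l² = 570.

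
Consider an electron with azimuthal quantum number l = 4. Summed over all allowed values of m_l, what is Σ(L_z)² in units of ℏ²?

The allowed m_l values are -4, -3, -2, -1, 0, 1, 2, 3, 4.
Summing m² from −4 to 4: Σ m_l² = 60.

Σ(L_z)² = 60 ℏ²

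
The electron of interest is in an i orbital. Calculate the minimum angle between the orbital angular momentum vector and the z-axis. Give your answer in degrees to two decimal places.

The letter i corresponds to l = 6.
|L| = √(l(l+1)) ℏ = √42 ℏ.
The smallest angle corresponds to the largest L_z, i.e. m_l = l = 6, giving L_z = 6ℏ.
cos θ_min = 6/√42, so θ_min ≈ 22.21°.

θ_min ≈ 22.21°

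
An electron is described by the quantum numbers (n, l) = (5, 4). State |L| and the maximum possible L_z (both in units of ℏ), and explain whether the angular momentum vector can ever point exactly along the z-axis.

|L| = 2√5 ℏ ≈ 4.4721ℏ, while L_z,max = lℏ = 4ℏ.
Since |L| > L_z,max, the vector can never point exactly along z; the closest it comes is θ_min = arccos(4/√20) ≈ 26.6°.

No: L_z,max = 4ℏ < |L| = 2√5 ℏ ≈ 4.472ℏ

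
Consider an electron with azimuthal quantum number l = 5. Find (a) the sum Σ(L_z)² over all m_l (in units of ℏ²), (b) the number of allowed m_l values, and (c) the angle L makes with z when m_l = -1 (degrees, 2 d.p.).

Σ m_l² = 110, so Σ(L_z)² = 110 ℏ².
There are 2l+1 = 11 values of m_l.
For m_l = -1: cos θ = -1/√30, θ ≈ 100.52°.

Σ(L_z)² = 110 ℏ²; 11 values; θ(m_l=-1) ≈ 100.52°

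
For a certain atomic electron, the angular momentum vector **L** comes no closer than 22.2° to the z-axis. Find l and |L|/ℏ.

l = 6, |L| = √42 ℏ ≈ 6.481ℏ

cos²θ_min = l/(l+1) = 0.8572.
l = cos²θ/sin²θ ≈ 6.
Then |L| = ℏ√(6·7) = √42 ℏ.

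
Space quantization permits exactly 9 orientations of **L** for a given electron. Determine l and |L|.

l = 4, |L| = 2√5 ℏ ≈ 4.472ℏ

Since there are 2l+1 = 9 values of m_l, l = 4.
Then |L| = √(l(l+1)) ℏ = 2√5 ℏ.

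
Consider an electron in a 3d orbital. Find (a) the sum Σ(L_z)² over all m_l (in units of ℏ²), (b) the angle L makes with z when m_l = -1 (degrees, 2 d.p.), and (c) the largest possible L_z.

Σ(L_z)² = 10 ℏ²; θ(m_l=-1) ≈ 114.09°; L_z,max = 2ℏ

For 3d, l = 2.
Σ m_l² = 10, so Σ(L_z)² = 10 ℏ².
For m_l = -1: cos θ = -1/√6, θ ≈ 114.09°.
L_z,max = lℏ = 2ℏ.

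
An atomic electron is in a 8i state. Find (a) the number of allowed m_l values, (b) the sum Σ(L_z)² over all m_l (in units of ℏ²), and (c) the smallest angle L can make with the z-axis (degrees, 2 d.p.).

13 values; Σ(L_z)² = 182 ℏ²; θ_min ≈ 22.21°

For 8i, l = 6.
There are 2l+1 = 13 values of m_l.
Σ m_l² = 182, so Σ(L_z)² = 182 ℏ².
cos θ_min = 6/√42, so θ_min ≈ 22.21°.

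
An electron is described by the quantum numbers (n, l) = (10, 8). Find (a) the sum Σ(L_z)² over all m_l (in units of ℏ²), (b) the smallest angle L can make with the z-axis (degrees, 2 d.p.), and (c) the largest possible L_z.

Σ(L_z)² = 408 ℏ²; θ_min ≈ 19.47°; L_z,max = 8ℏ

Σ m_l² = 408, so Σ(L_z)² = 408 ℏ².
cos θ_min = 8/√72, so θ_min ≈ 19.47°.
L_z,max = lℏ = 8ℏ.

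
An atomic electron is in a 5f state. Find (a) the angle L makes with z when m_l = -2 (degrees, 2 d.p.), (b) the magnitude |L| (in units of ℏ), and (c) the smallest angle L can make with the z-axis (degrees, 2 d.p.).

θ(m_l=-2) ≈ 125.26°; |L| = 2√3 ℏ ≈ 3.464ℏ; θ_min ≈ 30.00°

For 5f, l = 3.
For m_l = -2: cos θ = -2/√12, θ ≈ 125.26°.
|L| = ℏ√(3·4) = 2√3 ℏ ≈ 3.464ℏ.
cos θ_min = 3/√12, so θ_min ≈ 30.00°.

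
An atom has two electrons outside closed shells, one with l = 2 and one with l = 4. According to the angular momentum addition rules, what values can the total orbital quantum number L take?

L runs from |2 − 4| = 2 to 2 + 4 = 6.
L ∈ {2, 3, 4, 5, 6}.

L = 2, 3, 4, 5, 6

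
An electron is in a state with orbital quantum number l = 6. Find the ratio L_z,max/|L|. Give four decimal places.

|L| = √42 ℏ ≈ 6.4807ℏ, while L_z,max = lℏ = 6ℏ.
L_z,max/|L| = 6/√42 = 0.9258.

L_z,max/|L| = 0.9258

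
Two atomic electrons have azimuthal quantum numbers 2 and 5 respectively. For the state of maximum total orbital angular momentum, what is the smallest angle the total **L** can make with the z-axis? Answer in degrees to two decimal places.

Angular momentum addition gives L = |l₁ − l₂|, …, l₁ + l₂.
So L can be 3, 4, 5, 6, 7.
The maximum is L = 7, with |L_tot| = ℏ√(7·8) = 2√14 ℏ.
The minimum angle with z is arccos(7/√56) ≈ 20.70°.

θ_min ≈ 20.70°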